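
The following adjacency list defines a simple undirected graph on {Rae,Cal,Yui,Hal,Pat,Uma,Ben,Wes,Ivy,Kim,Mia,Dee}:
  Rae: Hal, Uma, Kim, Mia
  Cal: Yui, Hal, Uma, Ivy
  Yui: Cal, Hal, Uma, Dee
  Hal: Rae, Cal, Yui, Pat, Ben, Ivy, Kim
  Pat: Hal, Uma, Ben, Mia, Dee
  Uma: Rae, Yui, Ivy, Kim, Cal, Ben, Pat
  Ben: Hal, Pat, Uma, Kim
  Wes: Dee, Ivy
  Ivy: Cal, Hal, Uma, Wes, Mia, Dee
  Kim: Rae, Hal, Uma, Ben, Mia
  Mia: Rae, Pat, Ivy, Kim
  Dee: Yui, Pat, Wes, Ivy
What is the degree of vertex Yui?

Neighbors of Yui: Cal, Hal, Uma, Dee.

4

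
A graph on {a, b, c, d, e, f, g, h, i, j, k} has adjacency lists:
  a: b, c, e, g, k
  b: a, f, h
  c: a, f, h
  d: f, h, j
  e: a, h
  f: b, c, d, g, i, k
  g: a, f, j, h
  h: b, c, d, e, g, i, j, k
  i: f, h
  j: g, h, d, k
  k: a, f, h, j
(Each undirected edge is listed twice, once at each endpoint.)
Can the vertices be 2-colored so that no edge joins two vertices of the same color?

The cycle j-h-k-j has length 3, which is odd, so the graph is not bipartite.

No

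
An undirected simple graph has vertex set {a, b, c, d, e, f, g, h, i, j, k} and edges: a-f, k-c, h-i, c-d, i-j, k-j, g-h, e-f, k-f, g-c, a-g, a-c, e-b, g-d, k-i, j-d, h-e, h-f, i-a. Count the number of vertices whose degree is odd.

4

Degrees: a:4, b:1, c:4, d:3, e:3, f:4, g:4, h:4, i:4, j:3, k:4
Odd-degree vertices: b, d, e, j.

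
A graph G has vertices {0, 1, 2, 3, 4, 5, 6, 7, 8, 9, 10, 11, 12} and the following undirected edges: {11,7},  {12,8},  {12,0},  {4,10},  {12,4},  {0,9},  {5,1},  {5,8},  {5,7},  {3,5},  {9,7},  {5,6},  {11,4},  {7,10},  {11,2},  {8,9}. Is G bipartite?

A valid 2-coloring puts {5, 9, 10, 11, 12} on one side and {0, 1, 2, 3, 4, 6, 7, 8} on the other; every edge crosses between the two sides.

Yes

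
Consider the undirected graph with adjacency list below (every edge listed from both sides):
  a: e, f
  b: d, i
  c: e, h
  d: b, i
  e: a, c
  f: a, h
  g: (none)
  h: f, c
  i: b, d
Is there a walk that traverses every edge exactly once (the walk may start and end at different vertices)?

Degrees: a:2, b:2, c:2, d:2, e:2, f:2, g:0, h:2, i:2
Odd-degree vertices: none (0 total).
The edges lie in more than one component, so no single trail can cover them all.

No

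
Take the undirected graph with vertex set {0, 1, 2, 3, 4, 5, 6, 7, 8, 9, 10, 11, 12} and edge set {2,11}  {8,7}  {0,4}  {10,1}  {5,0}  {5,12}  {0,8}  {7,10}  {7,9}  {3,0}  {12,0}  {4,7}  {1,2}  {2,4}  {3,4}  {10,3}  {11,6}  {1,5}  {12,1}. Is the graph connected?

Yes

A breadth-first search from 0 visits 0, 4, 5, 3, 8, 12, 2, 7, 1, 10, 11, 9, 6 — all 13 vertices — so the graph is connected.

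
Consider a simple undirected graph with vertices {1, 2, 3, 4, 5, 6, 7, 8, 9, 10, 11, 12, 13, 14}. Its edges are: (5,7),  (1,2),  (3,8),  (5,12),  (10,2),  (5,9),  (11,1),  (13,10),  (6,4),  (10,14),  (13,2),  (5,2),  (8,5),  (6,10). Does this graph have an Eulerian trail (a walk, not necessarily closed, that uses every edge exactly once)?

No

Degrees: 1:2, 2:4, 3:1, 4:1, 5:5, 6:2, 7:1, 8:2, 9:1, 10:4, 11:1, 12:1, 13:2, 14:1
Odd-degree vertices: 3, 4, 5, 7, 9, 11, 12, 14 (8 total).
An Eulerian trail requires 0 or 2 odd-degree vertices; here there are 8.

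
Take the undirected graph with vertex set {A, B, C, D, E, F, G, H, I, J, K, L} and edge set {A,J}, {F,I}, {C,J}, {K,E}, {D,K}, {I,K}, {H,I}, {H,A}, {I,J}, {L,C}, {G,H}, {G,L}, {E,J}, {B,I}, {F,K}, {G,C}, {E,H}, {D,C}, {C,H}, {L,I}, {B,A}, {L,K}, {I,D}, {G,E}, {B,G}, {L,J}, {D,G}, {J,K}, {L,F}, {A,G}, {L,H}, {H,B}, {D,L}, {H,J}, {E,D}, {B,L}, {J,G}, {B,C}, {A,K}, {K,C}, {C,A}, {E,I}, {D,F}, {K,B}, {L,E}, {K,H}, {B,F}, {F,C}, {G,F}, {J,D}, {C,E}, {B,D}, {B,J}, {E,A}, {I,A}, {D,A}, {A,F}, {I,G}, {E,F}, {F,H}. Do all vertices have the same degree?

Degrees: A:10, B:10, C:10, D:10, E:10, F:10, G:10, H:10, I:10, J:10, K:10, L:10
Every vertex has degree 10, so the graph is 10-regular.

Yes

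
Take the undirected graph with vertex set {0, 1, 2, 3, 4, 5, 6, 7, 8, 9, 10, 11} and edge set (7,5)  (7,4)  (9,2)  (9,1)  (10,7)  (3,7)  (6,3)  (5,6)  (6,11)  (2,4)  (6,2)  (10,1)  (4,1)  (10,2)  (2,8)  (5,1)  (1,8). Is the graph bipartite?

5-1-10-2-6-5 is an odd cycle (length 5), and a bipartite graph can contain only even cycles.

No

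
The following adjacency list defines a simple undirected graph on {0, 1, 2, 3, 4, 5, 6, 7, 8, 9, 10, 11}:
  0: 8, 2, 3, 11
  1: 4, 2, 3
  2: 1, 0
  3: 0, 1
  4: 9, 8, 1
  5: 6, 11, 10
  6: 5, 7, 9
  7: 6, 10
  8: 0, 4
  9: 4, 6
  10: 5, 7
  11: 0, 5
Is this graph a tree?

No

|V| = 12, |E| = 15.
Connected but with 15 > 11 edges, so it has a cycle and is not a tree.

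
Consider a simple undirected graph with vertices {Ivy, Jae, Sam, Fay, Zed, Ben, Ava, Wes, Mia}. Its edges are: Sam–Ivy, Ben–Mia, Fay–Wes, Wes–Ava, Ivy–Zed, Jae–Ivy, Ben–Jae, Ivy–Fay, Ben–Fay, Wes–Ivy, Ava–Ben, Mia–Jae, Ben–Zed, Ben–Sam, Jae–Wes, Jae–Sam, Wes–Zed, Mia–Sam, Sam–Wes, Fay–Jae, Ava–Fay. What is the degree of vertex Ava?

3

Neighbors of Ava: Fay, Ben, Wes.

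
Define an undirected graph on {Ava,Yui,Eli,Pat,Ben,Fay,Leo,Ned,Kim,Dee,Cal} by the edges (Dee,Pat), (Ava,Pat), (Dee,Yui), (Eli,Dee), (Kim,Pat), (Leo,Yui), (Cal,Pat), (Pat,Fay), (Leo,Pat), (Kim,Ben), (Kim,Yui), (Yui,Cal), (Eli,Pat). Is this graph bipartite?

No

The cycle Pat-Eli-Dee-Pat has length 3, which is odd, so the graph is not bipartite.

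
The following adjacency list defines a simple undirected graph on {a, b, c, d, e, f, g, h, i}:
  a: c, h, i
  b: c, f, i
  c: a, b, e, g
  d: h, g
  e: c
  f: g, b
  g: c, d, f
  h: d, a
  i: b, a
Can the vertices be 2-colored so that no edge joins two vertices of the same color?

No

The cycle a-h-d-g-c-a has length 5, which is odd, so the graph is not bipartite.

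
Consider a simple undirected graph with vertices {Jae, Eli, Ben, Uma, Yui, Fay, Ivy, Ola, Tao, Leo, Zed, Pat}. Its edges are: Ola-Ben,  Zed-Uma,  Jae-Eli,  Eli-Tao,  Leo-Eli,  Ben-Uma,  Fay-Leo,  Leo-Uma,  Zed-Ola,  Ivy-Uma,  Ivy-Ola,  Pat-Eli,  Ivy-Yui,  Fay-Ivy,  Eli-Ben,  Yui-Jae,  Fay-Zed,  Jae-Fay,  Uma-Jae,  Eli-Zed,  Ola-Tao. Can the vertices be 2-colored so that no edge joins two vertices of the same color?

Yes

Partition the vertices as {Eli, Uma, Yui, Fay, Ola} vs {Jae, Ben, Ivy, Tao, Leo, Zed, Pat}. Each listed edge has one endpoint in each part, so the graph is bipartite.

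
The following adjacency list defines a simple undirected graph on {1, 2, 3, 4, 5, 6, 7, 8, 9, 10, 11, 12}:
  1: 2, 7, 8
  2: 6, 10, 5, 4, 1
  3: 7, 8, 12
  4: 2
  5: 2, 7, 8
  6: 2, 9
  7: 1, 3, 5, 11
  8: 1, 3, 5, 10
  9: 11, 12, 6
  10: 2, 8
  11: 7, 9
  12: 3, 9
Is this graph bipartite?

9-11-7-3-12-9 is an odd cycle (length 5), and a bipartite graph can contain only even cycles.

No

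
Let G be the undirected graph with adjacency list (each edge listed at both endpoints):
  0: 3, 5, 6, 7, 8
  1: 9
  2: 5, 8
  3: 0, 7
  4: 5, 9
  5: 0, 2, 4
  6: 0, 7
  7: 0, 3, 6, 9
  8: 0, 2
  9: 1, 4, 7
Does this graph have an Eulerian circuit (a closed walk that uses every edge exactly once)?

Degrees: 0:5, 1:1, 2:2, 3:2, 4:2, 5:3, 6:2, 7:4, 8:2, 9:3
Vertices with odd degree: 0, 1, 5, 9. An Eulerian circuit requires all degrees even.

No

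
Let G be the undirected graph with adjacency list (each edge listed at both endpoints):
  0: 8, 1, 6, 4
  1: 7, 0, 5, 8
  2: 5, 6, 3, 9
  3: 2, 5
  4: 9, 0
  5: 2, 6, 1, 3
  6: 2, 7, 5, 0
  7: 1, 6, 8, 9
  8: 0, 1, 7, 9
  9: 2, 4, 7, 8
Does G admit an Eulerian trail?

Yes

Degrees: 0:4, 1:4, 2:4, 3:2, 4:2, 5:4, 6:4, 7:4, 8:4, 9:4
Odd-degree vertices: none (0 total).
The non-isolated vertices are connected and exactly 0 have odd degree, so an Eulerian trail exists.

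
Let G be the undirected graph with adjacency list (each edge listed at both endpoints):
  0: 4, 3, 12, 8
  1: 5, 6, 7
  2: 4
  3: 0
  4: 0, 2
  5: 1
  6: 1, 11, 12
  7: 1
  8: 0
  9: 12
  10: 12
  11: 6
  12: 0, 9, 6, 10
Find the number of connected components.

Component: {0, 1, 2, 3, 4, 5, 6, 7, 8, 9, 10, 11, 12}

1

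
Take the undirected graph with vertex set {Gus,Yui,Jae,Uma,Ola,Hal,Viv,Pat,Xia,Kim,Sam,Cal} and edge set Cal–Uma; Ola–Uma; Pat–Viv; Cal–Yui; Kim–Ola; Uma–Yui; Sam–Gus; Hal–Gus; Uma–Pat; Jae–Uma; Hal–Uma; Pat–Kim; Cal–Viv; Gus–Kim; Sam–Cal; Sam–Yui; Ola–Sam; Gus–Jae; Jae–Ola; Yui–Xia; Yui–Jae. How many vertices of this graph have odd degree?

4

Degrees: Gus:4, Yui:5, Jae:4, Uma:6, Ola:4, Hal:2, Viv:2, Pat:3, Xia:1, Kim:3, Sam:4, Cal:4
Odd-degree vertices: Yui, Pat, Xia, Kim.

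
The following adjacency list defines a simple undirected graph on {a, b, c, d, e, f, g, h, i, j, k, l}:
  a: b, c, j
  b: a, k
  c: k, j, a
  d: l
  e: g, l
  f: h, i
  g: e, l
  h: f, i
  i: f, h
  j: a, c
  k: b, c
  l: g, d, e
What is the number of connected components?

3

Component: {f, h, i}
Component: {d, e, g, l}
Component: {a, b, c, j, k}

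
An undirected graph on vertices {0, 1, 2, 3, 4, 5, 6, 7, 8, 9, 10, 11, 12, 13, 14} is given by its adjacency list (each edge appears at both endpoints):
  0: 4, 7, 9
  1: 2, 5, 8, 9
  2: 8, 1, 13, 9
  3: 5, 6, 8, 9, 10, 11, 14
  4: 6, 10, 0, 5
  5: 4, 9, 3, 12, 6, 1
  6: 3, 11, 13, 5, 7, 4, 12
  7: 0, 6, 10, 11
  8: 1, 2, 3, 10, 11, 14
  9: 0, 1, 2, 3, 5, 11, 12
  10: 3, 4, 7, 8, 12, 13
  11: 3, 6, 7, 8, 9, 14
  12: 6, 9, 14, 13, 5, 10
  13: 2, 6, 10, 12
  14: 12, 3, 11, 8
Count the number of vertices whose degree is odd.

Degrees: 0:3, 1:4, 2:4, 3:7, 4:4, 5:6, 6:7, 7:4, 8:6, 9:7, 10:6, 11:6, 12:6, 13:4, 14:4
Odd-degree vertices: 0, 3, 6, 9.

4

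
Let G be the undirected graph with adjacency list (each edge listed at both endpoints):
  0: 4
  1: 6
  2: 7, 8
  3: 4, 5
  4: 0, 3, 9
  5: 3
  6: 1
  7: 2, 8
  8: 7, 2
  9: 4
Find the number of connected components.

Component: {1, 6}
Component: {2, 7, 8}
Component: {0, 3, 4, 5, 9}

3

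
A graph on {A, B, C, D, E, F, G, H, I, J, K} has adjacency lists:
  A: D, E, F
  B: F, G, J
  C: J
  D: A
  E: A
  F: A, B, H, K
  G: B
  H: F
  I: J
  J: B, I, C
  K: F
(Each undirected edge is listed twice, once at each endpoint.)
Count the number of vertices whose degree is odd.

10

Degrees: A:3, B:3, C:1, D:1, E:1, F:4, G:1, H:1, I:1, J:3, K:1
Odd-degree vertices: A, B, C, D, E, G, H, I, J, K.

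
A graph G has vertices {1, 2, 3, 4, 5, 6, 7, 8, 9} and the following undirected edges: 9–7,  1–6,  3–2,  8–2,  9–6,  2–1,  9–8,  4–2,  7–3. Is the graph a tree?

The graph has 9 vertices and 9 edges.
It is not connected, so it is not a tree.

No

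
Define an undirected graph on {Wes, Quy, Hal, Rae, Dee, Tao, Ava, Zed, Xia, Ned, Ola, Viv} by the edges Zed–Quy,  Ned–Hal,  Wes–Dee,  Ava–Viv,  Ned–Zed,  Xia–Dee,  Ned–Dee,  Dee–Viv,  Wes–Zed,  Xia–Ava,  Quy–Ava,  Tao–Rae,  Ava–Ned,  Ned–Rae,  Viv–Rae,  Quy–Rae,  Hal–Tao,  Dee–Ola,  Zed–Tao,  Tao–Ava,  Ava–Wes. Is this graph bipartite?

Yes

A valid 2-coloring puts {Hal, Rae, Dee, Ava, Zed} on one side and {Wes, Quy, Tao, Xia, Ned, Ola, Viv} on the other; every edge crosses between the two sides.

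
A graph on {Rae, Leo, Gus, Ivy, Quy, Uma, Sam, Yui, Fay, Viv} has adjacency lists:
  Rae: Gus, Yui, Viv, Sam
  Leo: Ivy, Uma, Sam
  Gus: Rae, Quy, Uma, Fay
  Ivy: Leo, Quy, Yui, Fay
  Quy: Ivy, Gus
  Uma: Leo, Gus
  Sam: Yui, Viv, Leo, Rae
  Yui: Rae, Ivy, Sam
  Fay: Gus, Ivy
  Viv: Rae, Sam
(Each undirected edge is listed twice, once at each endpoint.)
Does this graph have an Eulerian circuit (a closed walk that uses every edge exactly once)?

Degrees: Rae:4, Leo:3, Gus:4, Ivy:4, Quy:2, Uma:2, Sam:4, Yui:3, Fay:2, Viv:2
Vertices with odd degree: Leo, Yui. An Eulerian circuit requires all degrees even.

No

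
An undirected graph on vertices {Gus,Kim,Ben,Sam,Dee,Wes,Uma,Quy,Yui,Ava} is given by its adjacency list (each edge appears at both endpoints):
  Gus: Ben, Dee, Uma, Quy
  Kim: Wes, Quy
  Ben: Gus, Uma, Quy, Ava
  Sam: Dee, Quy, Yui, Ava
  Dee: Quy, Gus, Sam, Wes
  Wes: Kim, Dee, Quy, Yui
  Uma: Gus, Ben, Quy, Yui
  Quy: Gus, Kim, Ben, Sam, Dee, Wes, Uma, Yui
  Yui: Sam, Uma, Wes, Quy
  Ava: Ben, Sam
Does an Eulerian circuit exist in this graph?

Yes

Degrees: Gus:4, Kim:2, Ben:4, Sam:4, Dee:4, Wes:4, Uma:4, Quy:8, Yui:4, Ava:2
Every vertex has even degree and the edges form a single connected piece, so an Eulerian circuit exists.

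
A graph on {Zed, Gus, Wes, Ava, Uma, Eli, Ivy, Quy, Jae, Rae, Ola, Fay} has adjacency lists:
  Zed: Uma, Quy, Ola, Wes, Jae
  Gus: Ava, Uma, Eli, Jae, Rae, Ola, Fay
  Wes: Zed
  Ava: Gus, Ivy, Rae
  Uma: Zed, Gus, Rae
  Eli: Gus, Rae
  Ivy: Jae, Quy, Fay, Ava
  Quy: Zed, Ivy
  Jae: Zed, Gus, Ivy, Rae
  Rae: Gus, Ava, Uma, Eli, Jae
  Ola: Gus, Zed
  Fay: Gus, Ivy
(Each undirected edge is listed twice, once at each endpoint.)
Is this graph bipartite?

No

Gus-Rae-Jae-Gus is an odd cycle (length 3), and a bipartite graph can contain only even cycles.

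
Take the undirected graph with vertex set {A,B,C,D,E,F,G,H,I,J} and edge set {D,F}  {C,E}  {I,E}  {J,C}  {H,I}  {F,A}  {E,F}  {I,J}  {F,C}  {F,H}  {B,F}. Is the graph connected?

No

Component: {G}
Component: {A, B, C, D, E, F, H, I, J}
No edge joins these 2 groups, so the graph is disconnected.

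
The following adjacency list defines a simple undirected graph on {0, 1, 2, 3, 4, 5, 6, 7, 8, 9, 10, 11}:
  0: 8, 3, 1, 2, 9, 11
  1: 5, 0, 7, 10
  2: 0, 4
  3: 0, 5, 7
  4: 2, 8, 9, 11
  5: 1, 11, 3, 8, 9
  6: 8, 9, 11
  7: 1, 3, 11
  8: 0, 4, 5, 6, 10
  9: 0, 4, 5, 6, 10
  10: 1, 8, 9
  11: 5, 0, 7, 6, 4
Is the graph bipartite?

A valid 2-coloring puts {1, 2, 3, 8, 9, 11} on one side and {0, 4, 5, 6, 7, 10} on the other; every edge crosses between the two sides.

Yes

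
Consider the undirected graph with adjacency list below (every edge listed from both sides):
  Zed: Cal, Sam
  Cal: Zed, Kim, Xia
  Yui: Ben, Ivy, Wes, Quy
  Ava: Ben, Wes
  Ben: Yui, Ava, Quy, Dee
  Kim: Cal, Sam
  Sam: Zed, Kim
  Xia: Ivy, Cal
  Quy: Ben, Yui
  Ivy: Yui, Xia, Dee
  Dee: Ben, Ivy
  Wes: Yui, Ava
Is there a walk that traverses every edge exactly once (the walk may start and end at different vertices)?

Degrees: Zed:2, Cal:3, Yui:4, Ava:2, Ben:4, Kim:2, Sam:2, Xia:2, Quy:2, Ivy:3, Dee:2, Wes:2
Odd-degree vertices: Cal, Ivy (2 total).
With 2 odd-degree vertices and all edges in one connected piece, an Eulerian trail exists (from Cal to Ivy).

Yes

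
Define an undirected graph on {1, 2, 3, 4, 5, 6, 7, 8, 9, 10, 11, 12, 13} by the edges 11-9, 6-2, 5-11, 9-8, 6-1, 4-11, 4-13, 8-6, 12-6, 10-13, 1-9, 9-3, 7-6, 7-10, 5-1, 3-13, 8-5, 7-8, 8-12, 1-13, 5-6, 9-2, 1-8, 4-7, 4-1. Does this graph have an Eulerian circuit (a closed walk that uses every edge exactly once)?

No

Degrees: 1:6, 2:2, 3:2, 4:4, 5:4, 6:6, 7:4, 8:6, 9:5, 10:2, 11:3, 12:2, 13:4
9, 11 have odd degree; an Eulerian circuit needs every degree to be even, so none exists.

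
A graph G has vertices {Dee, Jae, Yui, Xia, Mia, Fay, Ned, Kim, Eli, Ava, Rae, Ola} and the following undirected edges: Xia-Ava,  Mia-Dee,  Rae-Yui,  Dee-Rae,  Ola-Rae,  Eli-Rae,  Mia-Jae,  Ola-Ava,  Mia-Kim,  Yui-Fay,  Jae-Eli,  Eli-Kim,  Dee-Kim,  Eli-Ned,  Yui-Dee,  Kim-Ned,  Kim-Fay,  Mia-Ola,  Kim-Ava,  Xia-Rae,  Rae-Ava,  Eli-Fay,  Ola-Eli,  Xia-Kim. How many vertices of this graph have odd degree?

Degrees: Dee:4, Jae:2, Yui:3, Xia:3, Mia:4, Fay:3, Ned:2, Kim:7, Eli:6, Ava:4, Rae:6, Ola:4
Odd-degree vertices: Yui, Xia, Fay, Kim.

4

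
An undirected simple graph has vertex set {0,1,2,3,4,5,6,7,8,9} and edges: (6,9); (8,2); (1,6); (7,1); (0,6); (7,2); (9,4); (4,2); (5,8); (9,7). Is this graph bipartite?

Yes

Partition the vertices as {3, 4, 6, 7, 8} vs {0, 1, 2, 5, 9}. Each listed edge has one endpoint in each part, so the graph is bipartite.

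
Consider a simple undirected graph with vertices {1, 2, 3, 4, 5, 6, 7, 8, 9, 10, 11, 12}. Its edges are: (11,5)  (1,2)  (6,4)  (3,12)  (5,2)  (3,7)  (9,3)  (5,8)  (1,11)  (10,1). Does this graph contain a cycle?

The graph has 12 vertices, 10 edges, and 3 connected components.
Since 10 > 12 - 3, a cycle must exist; for instance 1-2-5-11-1.

Yes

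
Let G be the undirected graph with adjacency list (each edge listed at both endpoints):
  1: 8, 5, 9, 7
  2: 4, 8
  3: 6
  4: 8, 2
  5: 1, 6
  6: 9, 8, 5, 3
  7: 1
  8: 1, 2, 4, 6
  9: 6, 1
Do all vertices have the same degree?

No

Degrees: 1:4, 2:2, 3:1, 4:2, 5:2, 6:4, 7:1, 8:4, 9:2
Vertex 3 has degree 1 while 1 has degree 4, so the graph is not regular.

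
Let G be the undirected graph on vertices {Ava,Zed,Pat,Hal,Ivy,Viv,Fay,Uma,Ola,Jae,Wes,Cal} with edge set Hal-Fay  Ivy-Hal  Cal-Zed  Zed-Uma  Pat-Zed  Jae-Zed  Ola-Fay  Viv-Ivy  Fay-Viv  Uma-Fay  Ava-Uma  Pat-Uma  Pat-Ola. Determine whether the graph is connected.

No

Component: {Wes}
Component: {Ava, Zed, Pat, Hal, Ivy, Viv, Fay, Uma, Ola, Jae, Cal}
No edge joins these 2 groups, so the graph is disconnected.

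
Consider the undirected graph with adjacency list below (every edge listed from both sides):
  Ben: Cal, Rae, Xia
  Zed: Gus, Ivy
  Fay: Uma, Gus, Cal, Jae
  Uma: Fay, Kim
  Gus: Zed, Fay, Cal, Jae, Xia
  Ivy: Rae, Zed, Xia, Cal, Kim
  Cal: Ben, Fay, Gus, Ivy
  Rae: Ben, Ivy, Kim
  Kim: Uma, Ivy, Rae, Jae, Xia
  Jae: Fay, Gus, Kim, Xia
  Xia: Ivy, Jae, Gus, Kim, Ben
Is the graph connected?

A breadth-first search from Ben visits Ben, Rae, Cal, Xia, Ivy, Kim, Gus, Fay, Jae, Zed, Uma — all 11 vertices — so the graph is connected.

Yes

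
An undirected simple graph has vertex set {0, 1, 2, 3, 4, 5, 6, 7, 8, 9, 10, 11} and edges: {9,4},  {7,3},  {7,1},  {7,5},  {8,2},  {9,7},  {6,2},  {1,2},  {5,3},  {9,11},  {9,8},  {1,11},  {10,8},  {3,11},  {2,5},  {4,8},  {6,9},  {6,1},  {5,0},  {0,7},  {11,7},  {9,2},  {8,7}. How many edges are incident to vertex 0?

2

Neighbors of 0: 5, 7.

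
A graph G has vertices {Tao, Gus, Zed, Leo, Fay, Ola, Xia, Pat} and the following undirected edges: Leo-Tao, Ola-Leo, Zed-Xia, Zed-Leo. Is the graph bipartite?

Partition the vertices as {Gus, Leo, Fay, Xia, Pat} vs {Tao, Zed, Ola}. Each listed edge has one endpoint in each part, so the graph is bipartite.

Yes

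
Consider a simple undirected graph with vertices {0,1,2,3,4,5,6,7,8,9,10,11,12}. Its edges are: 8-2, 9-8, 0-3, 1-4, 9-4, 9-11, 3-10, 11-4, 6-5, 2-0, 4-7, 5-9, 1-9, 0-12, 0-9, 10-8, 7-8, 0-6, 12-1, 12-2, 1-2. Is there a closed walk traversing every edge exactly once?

Degrees: 0:5, 1:4, 2:4, 3:2, 4:4, 5:2, 6:2, 7:2, 8:4, 9:6, 10:2, 11:2, 12:3
Vertices with odd degree: 0, 12. An Eulerian circuit requires all degrees even.

No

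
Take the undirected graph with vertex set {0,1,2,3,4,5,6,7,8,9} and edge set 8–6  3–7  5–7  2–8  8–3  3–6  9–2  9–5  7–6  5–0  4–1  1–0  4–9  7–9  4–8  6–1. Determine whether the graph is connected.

Yes

A breadth-first search from 0 visits 0, 1, 5, 4, 6, 7, 9, 8, 3, 2 — all 10 vertices — so the graph is connected.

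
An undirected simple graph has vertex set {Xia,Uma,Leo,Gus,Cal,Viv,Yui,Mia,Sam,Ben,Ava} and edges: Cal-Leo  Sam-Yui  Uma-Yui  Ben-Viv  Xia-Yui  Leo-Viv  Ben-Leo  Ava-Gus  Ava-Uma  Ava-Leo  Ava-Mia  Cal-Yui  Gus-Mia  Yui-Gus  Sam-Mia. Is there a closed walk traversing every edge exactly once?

No

Degrees: Xia:1, Uma:2, Leo:4, Gus:3, Cal:2, Viv:2, Yui:5, Mia:3, Sam:2, Ben:2, Ava:4
Xia, Gus, Yui, Mia have odd degree; an Eulerian circuit needs every degree to be even, so none exists.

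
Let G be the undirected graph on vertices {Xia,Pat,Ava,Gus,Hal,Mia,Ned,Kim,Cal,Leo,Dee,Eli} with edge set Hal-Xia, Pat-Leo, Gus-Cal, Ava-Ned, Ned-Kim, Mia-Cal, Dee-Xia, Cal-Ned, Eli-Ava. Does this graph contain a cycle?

No

|V| = 12, |E| = 9, number of components = 3.
A forest on 12 vertices with 3 components has exactly 9 edges, which matches — so no cycle.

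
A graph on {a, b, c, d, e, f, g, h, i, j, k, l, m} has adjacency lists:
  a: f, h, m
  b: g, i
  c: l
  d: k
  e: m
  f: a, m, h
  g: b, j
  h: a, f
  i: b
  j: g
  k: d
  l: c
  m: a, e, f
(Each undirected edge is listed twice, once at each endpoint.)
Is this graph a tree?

No

The graph has 13 vertices and 11 edges.
It is not connected, so it is not a tree.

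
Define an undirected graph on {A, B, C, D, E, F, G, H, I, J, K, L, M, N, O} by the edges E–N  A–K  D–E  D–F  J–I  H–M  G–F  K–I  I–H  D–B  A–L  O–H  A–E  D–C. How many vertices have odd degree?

12

Degrees: A:3, B:1, C:1, D:4, E:3, F:2, G:1, H:3, I:3, J:1, K:2, L:1, M:1, N:1, O:1
Odd-degree vertices: A, B, C, E, G, H, I, J, L, M, N, O.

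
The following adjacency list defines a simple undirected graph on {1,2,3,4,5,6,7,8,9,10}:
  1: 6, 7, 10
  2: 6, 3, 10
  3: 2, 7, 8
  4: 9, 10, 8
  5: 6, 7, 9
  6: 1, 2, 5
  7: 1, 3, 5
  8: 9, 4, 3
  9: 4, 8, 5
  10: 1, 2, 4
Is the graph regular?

Degrees: 1:3, 2:3, 3:3, 4:3, 5:3, 6:3, 7:3, 8:3, 9:3, 10:3
Every vertex has degree 3, so the graph is 3-regular.

Yes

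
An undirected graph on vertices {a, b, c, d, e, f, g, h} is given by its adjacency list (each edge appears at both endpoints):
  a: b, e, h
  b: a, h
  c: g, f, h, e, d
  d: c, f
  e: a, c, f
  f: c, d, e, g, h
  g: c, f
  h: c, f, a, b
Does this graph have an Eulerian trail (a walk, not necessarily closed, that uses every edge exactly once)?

Degrees: a:3, b:2, c:5, d:2, e:3, f:5, g:2, h:4
Odd-degree vertices: a, c, e, f (4 total).
With 4 odd-degree vertices (more than two), no single trail can use every edge.

No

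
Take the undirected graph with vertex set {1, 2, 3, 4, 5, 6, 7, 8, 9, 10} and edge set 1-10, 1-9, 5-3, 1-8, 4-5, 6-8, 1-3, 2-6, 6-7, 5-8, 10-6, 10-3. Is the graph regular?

No

Degrees: 1:4, 2:1, 3:3, 4:1, 5:3, 6:4, 7:1, 8:3, 9:1, 10:3
Degrees are not all equal (e.g. deg(2)=1 but deg(1)=4); not regular.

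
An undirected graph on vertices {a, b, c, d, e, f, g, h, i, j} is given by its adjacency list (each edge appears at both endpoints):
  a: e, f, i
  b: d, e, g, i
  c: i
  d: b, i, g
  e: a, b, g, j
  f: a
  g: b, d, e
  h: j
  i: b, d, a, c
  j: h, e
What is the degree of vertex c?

1

Neighbors of c: i.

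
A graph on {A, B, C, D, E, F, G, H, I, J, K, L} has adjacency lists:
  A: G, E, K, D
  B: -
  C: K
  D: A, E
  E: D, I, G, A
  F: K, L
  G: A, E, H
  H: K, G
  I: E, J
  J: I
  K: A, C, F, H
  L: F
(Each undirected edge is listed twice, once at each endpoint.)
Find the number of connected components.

Component: {B}
Component: {A, C, D, E, F, G, H, I, J, K, L}

2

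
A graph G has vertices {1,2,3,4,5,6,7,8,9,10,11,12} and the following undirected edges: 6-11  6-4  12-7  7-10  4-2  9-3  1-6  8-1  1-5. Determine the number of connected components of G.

3

Component: {3, 9}
Component: {7, 10, 12}
Component: {1, 2, 4, 5, 6, 8, 11}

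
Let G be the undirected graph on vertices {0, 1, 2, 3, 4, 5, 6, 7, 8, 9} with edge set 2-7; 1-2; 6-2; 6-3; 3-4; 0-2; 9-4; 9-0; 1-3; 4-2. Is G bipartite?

A valid 2-coloring puts {2, 3, 5, 8, 9} on one side and {0, 1, 4, 6, 7} on the other; every edge crosses between the two sides.

Yes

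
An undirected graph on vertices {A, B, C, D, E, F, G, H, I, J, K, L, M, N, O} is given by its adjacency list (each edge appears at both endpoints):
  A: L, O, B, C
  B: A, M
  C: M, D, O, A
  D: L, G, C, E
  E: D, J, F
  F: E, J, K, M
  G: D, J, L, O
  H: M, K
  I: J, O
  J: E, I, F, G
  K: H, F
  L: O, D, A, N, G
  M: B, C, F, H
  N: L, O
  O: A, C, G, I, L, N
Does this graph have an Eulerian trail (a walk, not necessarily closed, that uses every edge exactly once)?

Degrees: A:4, B:2, C:4, D:4, E:3, F:4, G:4, H:2, I:2, J:4, K:2, L:5, M:4, N:2, O:6
Odd-degree vertices: E, L (2 total).
With 2 odd-degree vertices and all edges in one connected piece, an Eulerian trail exists (from E to L).

Yes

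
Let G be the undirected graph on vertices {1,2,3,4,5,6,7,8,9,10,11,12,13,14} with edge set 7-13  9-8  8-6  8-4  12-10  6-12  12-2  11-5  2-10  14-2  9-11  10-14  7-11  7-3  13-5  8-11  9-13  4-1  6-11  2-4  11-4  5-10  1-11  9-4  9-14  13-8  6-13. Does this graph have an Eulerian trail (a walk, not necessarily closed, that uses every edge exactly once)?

Degrees: 1:2, 2:4, 3:1, 4:5, 5:3, 6:4, 7:3, 8:5, 9:5, 10:4, 11:7, 12:3, 13:5, 14:3
Odd-degree vertices: 3, 4, 5, 7, 8, 9, 11, 12, 13, 14 (10 total).
An Eulerian trail requires 0 or 2 odd-degree vertices; here there are 10.

No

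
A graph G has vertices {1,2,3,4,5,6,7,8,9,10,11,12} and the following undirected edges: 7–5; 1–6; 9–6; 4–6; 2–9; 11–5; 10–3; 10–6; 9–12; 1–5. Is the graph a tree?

The graph has 12 vertices and 10 edges.
It splits into 2 components, so it cannot be a tree.

No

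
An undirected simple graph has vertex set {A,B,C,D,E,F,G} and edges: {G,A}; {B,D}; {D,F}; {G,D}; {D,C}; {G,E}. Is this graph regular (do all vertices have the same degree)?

Degrees: A:1, B:1, C:1, D:4, E:1, F:1, G:3
Degrees are not all equal (e.g. deg(A)=1 but deg(D)=4); not regular.

No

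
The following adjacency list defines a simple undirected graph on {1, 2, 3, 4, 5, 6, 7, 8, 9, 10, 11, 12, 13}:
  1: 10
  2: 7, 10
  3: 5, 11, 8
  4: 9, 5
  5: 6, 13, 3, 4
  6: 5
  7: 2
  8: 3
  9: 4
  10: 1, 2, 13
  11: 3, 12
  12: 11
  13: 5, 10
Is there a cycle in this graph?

|V| = 13, |E| = 12, number of components = 1.
Since 12 = 13 - 1, the graph is a forest and contains no cycle.

No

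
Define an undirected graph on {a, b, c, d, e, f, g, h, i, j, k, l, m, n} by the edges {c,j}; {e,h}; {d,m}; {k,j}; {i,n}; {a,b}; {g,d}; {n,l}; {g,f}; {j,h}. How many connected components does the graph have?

Component: {a, b}
Component: {i, l, n}
Component: {d, f, g, m}
Component: {c, e, h, j, k}

4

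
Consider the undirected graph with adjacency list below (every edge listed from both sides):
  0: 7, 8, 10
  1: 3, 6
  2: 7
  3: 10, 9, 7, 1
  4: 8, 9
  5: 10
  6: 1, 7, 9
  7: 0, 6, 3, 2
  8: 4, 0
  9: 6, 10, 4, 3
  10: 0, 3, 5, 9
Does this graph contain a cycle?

The graph has 11 vertices, 15 edges, and 1 connected component.
Since 15 > 11 - 1, a cycle must exist; for instance 9-6-1-3-9.

Yes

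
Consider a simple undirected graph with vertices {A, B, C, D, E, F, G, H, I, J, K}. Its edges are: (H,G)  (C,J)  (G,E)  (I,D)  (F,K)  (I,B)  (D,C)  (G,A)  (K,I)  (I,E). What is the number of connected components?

Component: {A, B, C, D, E, F, G, H, I, J, K}

1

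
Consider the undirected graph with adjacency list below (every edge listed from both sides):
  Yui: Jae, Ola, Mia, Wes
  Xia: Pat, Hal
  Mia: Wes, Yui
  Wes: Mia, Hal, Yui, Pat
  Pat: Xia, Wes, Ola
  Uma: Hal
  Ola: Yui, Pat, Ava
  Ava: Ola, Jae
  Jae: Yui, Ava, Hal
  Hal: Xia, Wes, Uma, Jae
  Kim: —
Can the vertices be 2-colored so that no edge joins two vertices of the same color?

Mia-Yui-Wes-Mia is an odd cycle (length 3), and a bipartite graph can contain only even cycles.

No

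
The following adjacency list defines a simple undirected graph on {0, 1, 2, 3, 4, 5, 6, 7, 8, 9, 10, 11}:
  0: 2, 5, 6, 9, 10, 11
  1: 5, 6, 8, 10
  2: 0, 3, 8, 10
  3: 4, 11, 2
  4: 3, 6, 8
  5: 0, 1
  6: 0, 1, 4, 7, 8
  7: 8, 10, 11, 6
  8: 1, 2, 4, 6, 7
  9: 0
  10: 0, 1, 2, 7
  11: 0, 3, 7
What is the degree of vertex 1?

4

Neighbors of 1: 5, 6, 8, 10.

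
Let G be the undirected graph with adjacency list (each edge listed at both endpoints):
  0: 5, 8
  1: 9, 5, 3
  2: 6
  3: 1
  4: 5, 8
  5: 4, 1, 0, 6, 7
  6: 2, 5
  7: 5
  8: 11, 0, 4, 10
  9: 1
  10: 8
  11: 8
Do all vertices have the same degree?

Degrees: 0:2, 1:3, 2:1, 3:1, 4:2, 5:5, 6:2, 7:1, 8:4, 9:1, 10:1, 11:1
Vertex 2 has degree 1 while 5 has degree 5, so the graph is not regular.

No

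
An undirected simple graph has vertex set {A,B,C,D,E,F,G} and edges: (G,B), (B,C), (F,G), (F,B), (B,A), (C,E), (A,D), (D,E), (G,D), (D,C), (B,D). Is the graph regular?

Degrees: A:2, B:5, C:3, D:5, E:2, F:2, G:3
Degrees are not all equal (e.g. deg(A)=2 but deg(B)=5); not regular.

No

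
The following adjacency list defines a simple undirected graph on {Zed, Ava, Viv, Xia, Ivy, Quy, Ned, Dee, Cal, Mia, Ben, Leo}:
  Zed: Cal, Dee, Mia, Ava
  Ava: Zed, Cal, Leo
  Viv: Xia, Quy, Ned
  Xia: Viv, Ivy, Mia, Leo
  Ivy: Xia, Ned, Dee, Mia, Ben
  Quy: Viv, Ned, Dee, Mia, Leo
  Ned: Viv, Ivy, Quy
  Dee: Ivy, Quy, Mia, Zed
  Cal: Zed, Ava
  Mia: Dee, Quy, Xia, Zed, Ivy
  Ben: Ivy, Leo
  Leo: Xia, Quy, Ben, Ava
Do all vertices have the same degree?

No

Degrees: Zed:4, Ava:3, Viv:3, Xia:4, Ivy:5, Quy:5, Ned:3, Dee:4, Cal:2, Mia:5, Ben:2, Leo:4
Vertex Cal has degree 2 while Ivy has degree 5, so the graph is not regular.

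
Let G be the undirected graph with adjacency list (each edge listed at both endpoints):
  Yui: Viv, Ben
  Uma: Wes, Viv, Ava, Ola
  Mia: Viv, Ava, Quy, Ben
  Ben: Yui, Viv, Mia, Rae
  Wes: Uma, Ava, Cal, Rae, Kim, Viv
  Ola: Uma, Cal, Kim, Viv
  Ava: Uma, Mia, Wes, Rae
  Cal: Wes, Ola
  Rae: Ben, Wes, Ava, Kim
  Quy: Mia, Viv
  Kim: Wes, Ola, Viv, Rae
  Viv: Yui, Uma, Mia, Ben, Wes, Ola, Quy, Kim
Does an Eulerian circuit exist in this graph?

Yes

Degrees: Yui:2, Uma:4, Mia:4, Ben:4, Wes:6, Ola:4, Ava:4, Cal:2, Rae:4, Quy:2, Kim:4, Viv:8
All degrees are even and the non-isolated vertices are connected — an Eulerian circuit exists.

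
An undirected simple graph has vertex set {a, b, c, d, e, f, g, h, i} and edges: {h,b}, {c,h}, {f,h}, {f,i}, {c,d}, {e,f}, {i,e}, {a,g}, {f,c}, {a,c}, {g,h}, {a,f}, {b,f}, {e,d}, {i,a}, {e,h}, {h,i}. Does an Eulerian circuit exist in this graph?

Yes

Degrees: a:4, b:2, c:4, d:2, e:4, f:6, g:2, h:6, i:4
Every vertex has even degree and the edges form a single connected piece, so an Eulerian circuit exists.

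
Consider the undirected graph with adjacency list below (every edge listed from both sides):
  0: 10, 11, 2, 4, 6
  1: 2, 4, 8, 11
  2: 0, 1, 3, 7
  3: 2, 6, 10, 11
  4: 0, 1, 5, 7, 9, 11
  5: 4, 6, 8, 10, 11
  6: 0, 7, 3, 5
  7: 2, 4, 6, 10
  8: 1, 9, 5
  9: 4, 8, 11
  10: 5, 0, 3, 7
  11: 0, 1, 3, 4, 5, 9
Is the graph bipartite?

The cycle 5-4-11-5 has length 3, which is odd, so the graph is not bipartite.

No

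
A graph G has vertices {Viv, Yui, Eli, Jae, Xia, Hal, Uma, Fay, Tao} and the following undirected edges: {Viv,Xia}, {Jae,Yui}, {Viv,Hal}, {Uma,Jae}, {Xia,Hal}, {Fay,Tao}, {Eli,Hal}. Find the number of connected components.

Component: {Fay, Tao}
Component: {Yui, Jae, Uma}
Component: {Viv, Eli, Xia, Hal}

3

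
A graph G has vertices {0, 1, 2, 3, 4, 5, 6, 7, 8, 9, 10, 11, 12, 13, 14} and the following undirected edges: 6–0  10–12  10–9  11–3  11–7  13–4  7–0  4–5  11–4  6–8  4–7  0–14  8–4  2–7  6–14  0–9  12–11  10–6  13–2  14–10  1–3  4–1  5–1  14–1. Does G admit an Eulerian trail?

Degrees: 0:4, 1:4, 2:2, 3:2, 4:6, 5:2, 6:4, 7:4, 8:2, 9:2, 10:4, 11:4, 12:2, 13:2, 14:4
Odd-degree vertices: none (0 total).
With 0 odd-degree vertices and all edges in one connected piece, an Eulerian trail exists.

Yes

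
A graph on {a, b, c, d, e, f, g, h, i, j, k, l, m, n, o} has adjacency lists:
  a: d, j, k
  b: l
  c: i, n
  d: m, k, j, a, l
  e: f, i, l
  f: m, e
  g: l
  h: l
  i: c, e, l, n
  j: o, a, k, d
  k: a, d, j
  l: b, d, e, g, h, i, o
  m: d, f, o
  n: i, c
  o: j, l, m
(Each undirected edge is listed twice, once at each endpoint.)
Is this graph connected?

Yes

A breadth-first search from a visits a, d, k, j, l, m, o, e, g, h, b, i, f, c, n — all 15 vertices — so the graph is connected.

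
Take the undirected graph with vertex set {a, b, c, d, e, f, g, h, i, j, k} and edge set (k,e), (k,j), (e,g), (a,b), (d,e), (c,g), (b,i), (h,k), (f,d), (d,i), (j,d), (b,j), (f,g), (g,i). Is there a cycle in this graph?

|V| = 11, |E| = 14, number of components = 1.
One cycle is b-j-k-e-g-i-b.

Yes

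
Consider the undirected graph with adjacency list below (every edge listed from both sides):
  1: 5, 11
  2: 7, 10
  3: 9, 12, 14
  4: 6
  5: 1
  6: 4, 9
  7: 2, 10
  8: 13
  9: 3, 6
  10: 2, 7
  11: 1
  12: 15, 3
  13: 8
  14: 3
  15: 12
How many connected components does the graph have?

Component: {8, 13}
Component: {1, 5, 11}
Component: {2, 7, 10}
Component: {3, 4, 6, 9, 12, 14, 15}

4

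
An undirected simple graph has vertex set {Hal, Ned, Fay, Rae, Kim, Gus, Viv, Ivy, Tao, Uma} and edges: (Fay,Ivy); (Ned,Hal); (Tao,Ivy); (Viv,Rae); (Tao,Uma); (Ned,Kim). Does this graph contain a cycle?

No

The graph has 10 vertices, 6 edges, and 4 connected components.
Since 6 = 10 - 4, the graph is a forest and contains no cycle.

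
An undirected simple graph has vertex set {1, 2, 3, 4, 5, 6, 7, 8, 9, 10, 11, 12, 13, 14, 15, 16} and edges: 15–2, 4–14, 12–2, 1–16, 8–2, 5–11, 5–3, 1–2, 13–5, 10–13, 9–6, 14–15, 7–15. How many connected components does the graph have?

3

Component: {6, 9}
Component: {3, 5, 10, 11, 13}
Component: {1, 2, 4, 7, 8, 12, 14, 15, 16}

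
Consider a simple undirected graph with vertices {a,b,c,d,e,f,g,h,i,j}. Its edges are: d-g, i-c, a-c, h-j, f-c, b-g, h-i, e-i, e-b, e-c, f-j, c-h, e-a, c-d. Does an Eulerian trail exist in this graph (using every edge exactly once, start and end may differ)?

Yes

Degrees: a:2, b:2, c:6, d:2, e:4, f:2, g:2, h:3, i:3, j:2
Odd-degree vertices: h, i (2 total).
The non-isolated vertices are connected and exactly 2 have odd degree, so an Eulerian trail exists (from h to i).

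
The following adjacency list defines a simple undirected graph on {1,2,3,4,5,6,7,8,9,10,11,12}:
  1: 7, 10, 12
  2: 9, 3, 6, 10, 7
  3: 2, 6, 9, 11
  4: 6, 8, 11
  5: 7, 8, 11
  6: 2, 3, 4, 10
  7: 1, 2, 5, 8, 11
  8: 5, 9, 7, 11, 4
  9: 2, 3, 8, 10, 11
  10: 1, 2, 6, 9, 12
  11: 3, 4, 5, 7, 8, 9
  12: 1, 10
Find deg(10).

Neighbors of 10: 1, 2, 6, 9, 12.

5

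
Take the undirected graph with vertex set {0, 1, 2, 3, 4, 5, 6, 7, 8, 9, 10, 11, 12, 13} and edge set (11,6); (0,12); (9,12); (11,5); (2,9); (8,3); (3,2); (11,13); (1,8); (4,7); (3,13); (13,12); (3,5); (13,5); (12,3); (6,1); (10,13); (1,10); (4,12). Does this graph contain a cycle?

|V| = 14, |E| = 19, number of components = 1.
Since 19 > 14 - 1, a cycle must exist; for instance 3-8-1-10-13-5-3.

Yes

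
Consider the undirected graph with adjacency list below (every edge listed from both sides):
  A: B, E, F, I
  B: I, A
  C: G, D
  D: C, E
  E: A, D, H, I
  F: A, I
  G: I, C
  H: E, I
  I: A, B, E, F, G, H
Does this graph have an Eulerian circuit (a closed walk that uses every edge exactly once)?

Degrees: A:4, B:2, C:2, D:2, E:4, F:2, G:2, H:2, I:6
Every vertex has even degree and the edges form a single connected piece, so an Eulerian circuit exists.

Yes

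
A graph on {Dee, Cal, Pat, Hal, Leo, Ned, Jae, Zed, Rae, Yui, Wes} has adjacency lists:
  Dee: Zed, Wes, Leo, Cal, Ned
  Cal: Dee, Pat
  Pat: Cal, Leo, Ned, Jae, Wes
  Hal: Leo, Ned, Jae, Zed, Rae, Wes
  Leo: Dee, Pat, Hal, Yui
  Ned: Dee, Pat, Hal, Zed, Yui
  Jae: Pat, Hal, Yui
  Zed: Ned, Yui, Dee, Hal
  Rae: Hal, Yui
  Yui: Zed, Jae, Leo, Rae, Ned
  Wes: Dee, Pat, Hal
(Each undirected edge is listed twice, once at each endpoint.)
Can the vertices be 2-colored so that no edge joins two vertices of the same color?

Ned-Zed-Yui-Ned is an odd cycle (length 3), and a bipartite graph can contain only even cycles.

No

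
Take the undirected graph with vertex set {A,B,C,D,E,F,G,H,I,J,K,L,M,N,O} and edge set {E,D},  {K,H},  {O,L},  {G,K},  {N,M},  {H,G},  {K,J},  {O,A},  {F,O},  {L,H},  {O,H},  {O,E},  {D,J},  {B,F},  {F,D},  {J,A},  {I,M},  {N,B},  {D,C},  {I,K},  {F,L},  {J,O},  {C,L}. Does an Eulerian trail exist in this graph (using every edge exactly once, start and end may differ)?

Degrees: A:2, B:2, C:2, D:4, E:2, F:4, G:2, H:4, I:2, J:4, K:4, L:4, M:2, N:2, O:6
Odd-degree vertices: none (0 total).
With 0 odd-degree vertices and all edges in one connected piece, an Eulerian trail exists.

Yes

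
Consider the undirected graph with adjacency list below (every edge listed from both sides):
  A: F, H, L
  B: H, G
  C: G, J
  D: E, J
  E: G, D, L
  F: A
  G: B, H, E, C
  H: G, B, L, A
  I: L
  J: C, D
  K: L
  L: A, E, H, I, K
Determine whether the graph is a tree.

The graph has 12 vertices and 15 edges.
A tree on 12 vertices has exactly 11 edges; this graph has 15, so it contains a cycle and is not a tree.

No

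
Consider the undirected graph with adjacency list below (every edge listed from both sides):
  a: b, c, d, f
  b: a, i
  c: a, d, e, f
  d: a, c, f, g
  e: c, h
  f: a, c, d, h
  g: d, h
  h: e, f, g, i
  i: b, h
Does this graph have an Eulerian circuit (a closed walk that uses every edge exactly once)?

Yes

Degrees: a:4, b:2, c:4, d:4, e:2, f:4, g:2, h:4, i:2
Every vertex has even degree and the edges form a single connected piece, so an Eulerian circuit exists.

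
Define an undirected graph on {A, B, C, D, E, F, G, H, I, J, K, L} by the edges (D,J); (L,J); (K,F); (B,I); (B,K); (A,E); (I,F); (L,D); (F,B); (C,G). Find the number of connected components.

5

Component: {H}
Component: {A, E}
Component: {C, G}
Component: {D, J, L}
Component: {B, F, I, K}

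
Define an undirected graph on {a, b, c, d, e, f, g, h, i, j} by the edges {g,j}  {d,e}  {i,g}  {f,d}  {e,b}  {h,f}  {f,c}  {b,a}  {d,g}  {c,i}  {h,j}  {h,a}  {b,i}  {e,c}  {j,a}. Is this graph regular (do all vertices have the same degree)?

Yes

Degrees: a:3, b:3, c:3, d:3, e:3, f:3, g:3, h:3, i:3, j:3
Every vertex has degree 3, so the graph is 3-regular.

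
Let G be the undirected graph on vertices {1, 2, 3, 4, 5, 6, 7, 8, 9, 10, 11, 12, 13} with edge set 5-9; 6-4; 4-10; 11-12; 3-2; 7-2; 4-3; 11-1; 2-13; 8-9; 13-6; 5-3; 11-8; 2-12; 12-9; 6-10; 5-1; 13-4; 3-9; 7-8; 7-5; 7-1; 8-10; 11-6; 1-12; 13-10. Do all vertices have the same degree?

Yes

Degrees: 1:4, 2:4, 3:4, 4:4, 5:4, 6:4, 7:4, 8:4, 9:4, 10:4, 11:4, 12:4, 13:4
Every vertex has degree 4, so the graph is 4-regular.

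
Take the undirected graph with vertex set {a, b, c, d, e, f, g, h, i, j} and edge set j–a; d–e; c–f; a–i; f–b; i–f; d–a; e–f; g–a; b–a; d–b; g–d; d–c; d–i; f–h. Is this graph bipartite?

No

b-d-a-b is an odd cycle (length 3), and a bipartite graph can contain only even cycles.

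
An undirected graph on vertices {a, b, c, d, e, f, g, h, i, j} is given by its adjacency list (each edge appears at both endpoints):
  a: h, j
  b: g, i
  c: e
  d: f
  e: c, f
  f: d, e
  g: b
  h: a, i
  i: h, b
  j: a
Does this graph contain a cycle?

The graph has 10 vertices, 8 edges, and 2 connected components.
A forest on 10 vertices with 2 components has exactly 8 edges, which matches — so no cycle.

No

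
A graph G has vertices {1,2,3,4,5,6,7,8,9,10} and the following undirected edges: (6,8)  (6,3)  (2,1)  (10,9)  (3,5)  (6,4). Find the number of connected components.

4

Component: {7}
Component: {1, 2}
Component: {9, 10}
Component: {3, 4, 5, 6, 8}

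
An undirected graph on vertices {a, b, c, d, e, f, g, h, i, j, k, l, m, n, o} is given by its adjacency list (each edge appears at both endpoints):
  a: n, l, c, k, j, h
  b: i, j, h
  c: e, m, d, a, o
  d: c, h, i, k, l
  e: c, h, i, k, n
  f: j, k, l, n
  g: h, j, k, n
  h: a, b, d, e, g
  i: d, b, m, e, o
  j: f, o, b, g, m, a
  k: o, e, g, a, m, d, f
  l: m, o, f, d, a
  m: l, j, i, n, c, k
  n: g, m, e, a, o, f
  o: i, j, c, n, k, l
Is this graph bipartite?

A valid 2-coloring puts {c, h, i, j, k, l, n} on one side and {a, b, d, e, f, g, m, o} on the other; every edge crosses between the two sides.

Yes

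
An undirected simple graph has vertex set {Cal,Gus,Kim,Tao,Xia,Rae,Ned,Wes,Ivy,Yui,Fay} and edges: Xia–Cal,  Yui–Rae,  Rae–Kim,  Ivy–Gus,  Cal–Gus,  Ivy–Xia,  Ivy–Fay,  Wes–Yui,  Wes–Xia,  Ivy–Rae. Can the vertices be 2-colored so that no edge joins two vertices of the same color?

No

The cycle Rae-Yui-Wes-Xia-Ivy-Rae has length 5, which is odd, so the graph is not bipartite.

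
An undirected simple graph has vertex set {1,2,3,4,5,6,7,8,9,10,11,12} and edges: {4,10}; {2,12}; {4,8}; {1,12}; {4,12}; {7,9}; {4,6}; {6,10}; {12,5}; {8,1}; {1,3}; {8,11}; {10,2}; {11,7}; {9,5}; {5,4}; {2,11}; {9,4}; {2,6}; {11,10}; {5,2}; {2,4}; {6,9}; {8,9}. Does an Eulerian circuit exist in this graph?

Degrees: 1:3, 2:6, 3:1, 4:7, 5:4, 6:4, 7:2, 8:4, 9:5, 10:4, 11:4, 12:4
Vertices with odd degree: 1, 3, 4, 9. An Eulerian circuit requires all degrees even.

No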